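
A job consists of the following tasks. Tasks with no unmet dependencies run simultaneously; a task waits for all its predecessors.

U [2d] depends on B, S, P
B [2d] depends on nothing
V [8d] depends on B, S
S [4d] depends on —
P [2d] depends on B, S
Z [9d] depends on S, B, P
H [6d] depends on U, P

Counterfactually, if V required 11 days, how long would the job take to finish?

15

Critical path before the change: S→P→Z = 4+2+9 = 15 giving 15 days.
V is off the critical path — its longest chain is 12 days, giving 3 of slack.
No other chain overtakes it, so the finish is 15 days.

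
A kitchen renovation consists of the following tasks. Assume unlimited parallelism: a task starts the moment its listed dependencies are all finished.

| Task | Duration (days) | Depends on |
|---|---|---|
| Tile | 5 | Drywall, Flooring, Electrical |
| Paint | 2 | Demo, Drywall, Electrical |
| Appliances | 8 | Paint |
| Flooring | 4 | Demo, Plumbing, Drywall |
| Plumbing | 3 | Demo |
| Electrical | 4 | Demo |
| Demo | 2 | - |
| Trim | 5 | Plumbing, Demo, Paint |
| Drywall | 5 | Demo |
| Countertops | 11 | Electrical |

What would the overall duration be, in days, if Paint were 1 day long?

17

Actual critical path: Demo→Drywall→Paint→Appliances = 2+5+2+8 = 17 ⇒ 17 days.
Paint is on the critical path; changing it to 1 makes that path 16 days.
Now Demo→Electrical→Countertops = 2+4+11 = 17 is longest, so the finish becomes 17 days.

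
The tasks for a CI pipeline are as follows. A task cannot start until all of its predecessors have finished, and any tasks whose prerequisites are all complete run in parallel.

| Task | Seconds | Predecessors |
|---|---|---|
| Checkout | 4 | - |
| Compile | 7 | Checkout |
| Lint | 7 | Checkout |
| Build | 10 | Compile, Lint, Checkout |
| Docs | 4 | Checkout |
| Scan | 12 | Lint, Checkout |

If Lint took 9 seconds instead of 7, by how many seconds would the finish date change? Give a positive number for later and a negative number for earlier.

2

Baseline: Checkout→Lint→Scan = 4+7+12 = 23 → 23 seconds.
Lint is on the critical path; changing it to 9 makes that path 25 seconds.
The critical path is still Checkout→Lint→Scan; finish is now 25 seconds.
Change in finish: 25 − 23 = +2 seconds.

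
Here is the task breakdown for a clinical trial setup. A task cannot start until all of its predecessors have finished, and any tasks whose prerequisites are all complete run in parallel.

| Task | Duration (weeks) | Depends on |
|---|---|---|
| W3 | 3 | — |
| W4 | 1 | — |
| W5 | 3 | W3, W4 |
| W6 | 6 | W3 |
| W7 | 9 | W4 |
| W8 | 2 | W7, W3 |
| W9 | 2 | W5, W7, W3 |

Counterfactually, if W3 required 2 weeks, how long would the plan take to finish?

Critical path before the change: W4→W7→W8 = 1+9+2 = 12 giving 12 weeks.
The longest path through W3 is only 9 weeks, so W3 has float 3.
That remains the longest chain; total 12 weeks.

12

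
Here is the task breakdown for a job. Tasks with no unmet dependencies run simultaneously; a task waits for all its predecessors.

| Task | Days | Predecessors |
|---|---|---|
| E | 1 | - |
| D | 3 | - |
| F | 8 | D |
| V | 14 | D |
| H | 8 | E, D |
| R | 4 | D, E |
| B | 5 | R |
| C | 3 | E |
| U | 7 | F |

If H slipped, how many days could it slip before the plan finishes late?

7

Critical path: D→F→U = 3+8+7 = 18, so the finish is 18 days.
Longest path through H: 11 days (earliest finish 11, latest finish 18).
Float = 18 − 11 = 7.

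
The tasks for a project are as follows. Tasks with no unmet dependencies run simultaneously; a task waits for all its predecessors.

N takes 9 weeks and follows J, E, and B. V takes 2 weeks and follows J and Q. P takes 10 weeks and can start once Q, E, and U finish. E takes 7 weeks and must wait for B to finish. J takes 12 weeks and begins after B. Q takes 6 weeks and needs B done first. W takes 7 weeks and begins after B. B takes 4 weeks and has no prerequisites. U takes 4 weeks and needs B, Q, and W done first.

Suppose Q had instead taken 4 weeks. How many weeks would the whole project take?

25

As given, the longest chain is B→W→U→P = 4+7+4+10 = 25, so the finish is 25 weeks.
Q is off the critical path — its longest chain is 24 weeks, giving 1 of slack.
The critical path is still B→W→U→P; finish is now 25 weeks.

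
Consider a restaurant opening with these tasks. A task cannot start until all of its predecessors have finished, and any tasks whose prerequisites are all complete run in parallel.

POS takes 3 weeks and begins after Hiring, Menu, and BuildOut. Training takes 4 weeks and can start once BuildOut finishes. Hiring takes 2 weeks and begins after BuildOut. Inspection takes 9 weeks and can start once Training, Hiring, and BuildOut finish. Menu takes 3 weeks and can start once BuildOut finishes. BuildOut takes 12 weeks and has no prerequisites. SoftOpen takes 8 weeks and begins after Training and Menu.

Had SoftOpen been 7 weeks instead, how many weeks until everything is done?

Critical path before the change: BuildOut→Training→Inspection = 12+4+9 = 25 giving 25 weeks.
The longest path through SoftOpen is only 24 weeks, so SoftOpen has float 1.
That remains the longest chain; total 25 weeks.

25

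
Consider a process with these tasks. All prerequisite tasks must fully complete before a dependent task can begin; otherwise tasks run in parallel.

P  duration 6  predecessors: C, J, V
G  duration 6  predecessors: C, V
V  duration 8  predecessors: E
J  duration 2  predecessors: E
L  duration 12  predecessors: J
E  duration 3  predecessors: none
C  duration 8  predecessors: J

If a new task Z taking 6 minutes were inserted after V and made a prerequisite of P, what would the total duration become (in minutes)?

23

Originally the schedule takes 19 minutes.
With Z inserted, P now waits for max(C, J, V, Z).
New critical path: E→V→Z→P = 3+8+6+6 = 23 ⇒ 23 minutes.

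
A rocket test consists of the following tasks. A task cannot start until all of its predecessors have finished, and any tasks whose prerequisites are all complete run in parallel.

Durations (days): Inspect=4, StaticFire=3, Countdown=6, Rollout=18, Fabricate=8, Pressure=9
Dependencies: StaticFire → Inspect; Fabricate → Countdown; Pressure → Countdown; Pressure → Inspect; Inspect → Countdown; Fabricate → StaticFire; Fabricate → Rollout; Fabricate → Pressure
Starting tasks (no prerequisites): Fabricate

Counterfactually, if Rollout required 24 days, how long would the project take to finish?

The binding path is Fabricate→Pressure→Inspect→Countdown = 8+9+4+6 = 27; finish at 27 days.
Rollout has 1 day of float (longest path through it is 26).
New critical path: Fabricate→Rollout = 8+24 = 32 ⇒ 32 days.

32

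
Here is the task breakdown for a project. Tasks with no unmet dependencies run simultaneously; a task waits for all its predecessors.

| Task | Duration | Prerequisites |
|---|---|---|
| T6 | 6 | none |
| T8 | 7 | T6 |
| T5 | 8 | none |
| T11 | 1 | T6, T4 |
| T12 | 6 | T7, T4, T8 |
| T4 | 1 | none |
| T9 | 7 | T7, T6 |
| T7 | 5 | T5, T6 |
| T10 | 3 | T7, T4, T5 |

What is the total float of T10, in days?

4

The longest chain is T5→T7→T9 = 8+5+7 = 20; overall finish 20 days.
The longest chain containing T10 totals 16 days.
So T10 can slip 20 − 16 = 4 days.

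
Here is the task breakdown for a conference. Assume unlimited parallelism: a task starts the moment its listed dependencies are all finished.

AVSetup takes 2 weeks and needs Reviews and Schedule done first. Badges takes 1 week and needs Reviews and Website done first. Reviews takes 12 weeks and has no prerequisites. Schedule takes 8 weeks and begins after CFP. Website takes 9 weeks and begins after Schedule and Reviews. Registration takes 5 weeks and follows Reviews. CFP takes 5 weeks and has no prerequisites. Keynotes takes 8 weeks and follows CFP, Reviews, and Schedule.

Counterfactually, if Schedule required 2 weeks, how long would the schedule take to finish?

Actual critical path: CFP→Schedule→Website→Badges = 5+8+9+1 = 23 ⇒ 23 weeks.
Schedule is on the critical path; changing it to 2 makes that path 17 weeks.
The binding chain switches to Reviews→Website→Badges = 12+9+1 = 22; finish 22 weeks.

22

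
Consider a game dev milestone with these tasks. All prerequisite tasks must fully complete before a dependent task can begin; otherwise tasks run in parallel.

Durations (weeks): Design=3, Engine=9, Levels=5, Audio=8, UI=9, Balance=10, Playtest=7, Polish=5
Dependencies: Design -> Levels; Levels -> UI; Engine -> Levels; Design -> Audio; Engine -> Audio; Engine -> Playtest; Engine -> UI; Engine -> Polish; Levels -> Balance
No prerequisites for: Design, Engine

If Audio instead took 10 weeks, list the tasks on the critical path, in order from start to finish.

Engine, Levels, Balance

The binding path is Engine→Levels→Balance = 9+5+10 = 24; finish at 24 weeks.
The longest path through Audio is only 17 weeks, so Audio has float 7.
The critical path is still Engine→Levels→Balance; finish is now 24 weeks.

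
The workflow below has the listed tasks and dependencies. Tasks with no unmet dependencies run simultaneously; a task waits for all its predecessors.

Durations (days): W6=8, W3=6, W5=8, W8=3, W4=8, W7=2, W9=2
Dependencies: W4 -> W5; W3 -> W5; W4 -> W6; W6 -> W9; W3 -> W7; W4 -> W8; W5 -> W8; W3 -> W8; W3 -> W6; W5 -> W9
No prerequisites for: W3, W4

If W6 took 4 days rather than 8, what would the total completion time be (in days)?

19

Actual critical path: W4→W5→W8 = 8+8+3 = 19 ⇒ 19 days.
W6 is off the critical path — its longest chain is 18 days, giving 1 of slack.
The critical path is still W4→W5→W8; finish is now 19 days.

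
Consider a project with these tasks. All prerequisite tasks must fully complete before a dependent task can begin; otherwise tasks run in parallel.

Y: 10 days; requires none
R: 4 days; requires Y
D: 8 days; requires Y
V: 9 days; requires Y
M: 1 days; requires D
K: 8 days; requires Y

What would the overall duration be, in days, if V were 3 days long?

19

Actual critical path: Y→V = 10+9 = 19 ⇒ 19 days.
V is on the critical path; changing it to 3 makes that path 13 days.
Now Y→D→M = 10+8+1 = 19 is longest, so the finish becomes 19 days.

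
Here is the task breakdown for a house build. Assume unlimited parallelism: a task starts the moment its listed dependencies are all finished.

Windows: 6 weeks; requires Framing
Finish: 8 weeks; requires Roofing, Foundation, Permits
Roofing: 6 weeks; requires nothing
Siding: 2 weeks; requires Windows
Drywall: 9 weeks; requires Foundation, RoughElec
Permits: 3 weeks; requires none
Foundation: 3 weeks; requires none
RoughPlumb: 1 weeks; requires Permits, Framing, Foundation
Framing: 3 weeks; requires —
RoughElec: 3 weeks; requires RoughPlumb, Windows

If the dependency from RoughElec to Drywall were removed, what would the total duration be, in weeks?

14

Before: longest chain Framing→Windows→RoughElec→Drywall = 3+6+3+9 = 21, finish 21.
Without RoughElec→Drywall, Drywall's earliest start moves from 12 to 3.
The longest chain is now Roofing→Finish = 6+8 = 14, so the project takes 14 weeks.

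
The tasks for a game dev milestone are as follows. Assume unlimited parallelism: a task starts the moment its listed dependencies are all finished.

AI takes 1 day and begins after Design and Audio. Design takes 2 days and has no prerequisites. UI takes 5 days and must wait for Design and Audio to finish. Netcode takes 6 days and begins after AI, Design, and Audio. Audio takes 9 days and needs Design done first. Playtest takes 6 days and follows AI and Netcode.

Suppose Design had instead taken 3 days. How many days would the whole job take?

25

Critical path before the change: Design→Audio→AI→Netcode→Playtest = 2+9+1+6+6 = 24 giving 24 days.
Since Design is critical, the +1 change carries straight to that chain (now 25 days).
The critical path is still Design→Audio→AI→Netcode→Playtest; finish is now 25 days.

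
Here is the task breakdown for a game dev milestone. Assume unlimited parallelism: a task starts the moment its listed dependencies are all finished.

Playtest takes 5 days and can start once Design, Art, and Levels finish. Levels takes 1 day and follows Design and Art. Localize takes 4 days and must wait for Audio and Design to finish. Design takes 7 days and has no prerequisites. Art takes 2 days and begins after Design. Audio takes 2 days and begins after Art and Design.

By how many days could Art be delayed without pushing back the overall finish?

0

The longest chain is Design→Art→Levels→Playtest = 7+2+1+5 = 15; overall finish 15 days.
Art finishes as early as 9 and must finish by 9.
Float = 15 − 15 = 0.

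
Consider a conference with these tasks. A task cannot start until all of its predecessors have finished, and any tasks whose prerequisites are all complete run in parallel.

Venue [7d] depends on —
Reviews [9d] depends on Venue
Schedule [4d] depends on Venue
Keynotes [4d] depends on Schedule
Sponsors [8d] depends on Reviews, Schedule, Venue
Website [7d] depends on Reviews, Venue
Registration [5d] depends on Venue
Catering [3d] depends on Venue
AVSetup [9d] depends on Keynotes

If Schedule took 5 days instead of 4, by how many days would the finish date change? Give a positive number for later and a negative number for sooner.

1

As given, the longest chain is Venue→Schedule→Keynotes→AVSetup = 7+4+4+9 = 24, so the finish is 24 days.
Schedule lies on that path, so at 5 days the path becomes 25 days.
That remains the longest chain; total 25 days.
Change in finish: 25 − 24 = +1 days.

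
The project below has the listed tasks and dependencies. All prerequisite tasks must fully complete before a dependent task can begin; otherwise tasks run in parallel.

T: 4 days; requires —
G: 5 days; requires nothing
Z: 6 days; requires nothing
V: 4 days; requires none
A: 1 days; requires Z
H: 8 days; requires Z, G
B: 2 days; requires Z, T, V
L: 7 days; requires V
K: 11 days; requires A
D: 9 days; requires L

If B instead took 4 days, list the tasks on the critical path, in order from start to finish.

V, L, D

Actual critical path: V→L→D = 4+7+9 = 20 ⇒ 20 days.
B is off the critical path — its longest chain is 8 days, giving 12 of slack.
The critical path is still V→L→D; finish is now 20 days.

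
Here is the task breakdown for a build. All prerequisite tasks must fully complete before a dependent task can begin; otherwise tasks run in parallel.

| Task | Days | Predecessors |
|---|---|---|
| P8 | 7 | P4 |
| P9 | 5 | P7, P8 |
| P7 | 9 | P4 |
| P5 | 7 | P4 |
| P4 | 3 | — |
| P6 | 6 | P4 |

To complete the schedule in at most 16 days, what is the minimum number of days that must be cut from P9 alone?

1

Current finish: 17 days; target: 16.
P9 is on every critical path, so each day cut from P9 cuts the finish by one (this holds down to a finish of 13).
Need 17 − 16 = 1 day off P9 → P9 becomes 4 days, finish becomes 16.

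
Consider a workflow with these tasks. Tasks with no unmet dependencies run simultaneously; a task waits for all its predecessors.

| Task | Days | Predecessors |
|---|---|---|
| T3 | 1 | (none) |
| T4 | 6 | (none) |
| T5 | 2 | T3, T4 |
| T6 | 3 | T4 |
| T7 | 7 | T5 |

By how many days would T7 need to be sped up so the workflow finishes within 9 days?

Current finish: 15 days; target: 9.
T7 is on every critical path, so each day cut from T7 cuts the finish by one (this holds down to a finish of 9).
Need 15 − 9 = 6 days off T7 → T7 becomes 1 day, finish becomes 9.

6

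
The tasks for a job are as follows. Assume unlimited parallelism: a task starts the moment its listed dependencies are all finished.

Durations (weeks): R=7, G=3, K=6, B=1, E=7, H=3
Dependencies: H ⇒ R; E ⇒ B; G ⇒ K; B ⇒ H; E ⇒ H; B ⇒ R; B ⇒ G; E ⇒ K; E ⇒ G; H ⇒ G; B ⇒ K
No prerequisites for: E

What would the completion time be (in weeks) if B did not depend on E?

19

Original critical path: E→B→H→G→K = 7+1+3+3+6 = 20 ⇒ 20 weeks.
Without E→B, B's earliest start moves from 7 to 0.
New critical path: E→H→G→K = 7+3+3+6 = 19 ⇒ 19 weeks.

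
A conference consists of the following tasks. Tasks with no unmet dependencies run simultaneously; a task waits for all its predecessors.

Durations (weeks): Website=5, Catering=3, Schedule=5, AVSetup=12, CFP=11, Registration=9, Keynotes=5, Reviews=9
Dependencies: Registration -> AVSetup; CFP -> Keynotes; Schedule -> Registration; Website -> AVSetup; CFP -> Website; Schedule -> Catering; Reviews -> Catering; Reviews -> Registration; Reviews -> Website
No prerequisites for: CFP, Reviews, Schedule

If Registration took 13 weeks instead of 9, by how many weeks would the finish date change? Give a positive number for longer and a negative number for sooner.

4

The binding path is Reviews→Registration→AVSetup = 9+9+12 = 30; finish at 30 weeks.
Registration lies on that path, so at 13 weeks the path becomes 34 weeks.
No other chain overtakes it, so the finish is 34 weeks.
Change in finish: 34 − 30 = +4 weeks.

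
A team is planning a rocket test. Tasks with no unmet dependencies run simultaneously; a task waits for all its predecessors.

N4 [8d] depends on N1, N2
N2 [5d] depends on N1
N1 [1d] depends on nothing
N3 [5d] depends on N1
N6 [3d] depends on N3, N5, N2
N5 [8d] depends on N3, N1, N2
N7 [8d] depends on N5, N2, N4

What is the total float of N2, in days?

0

The longest chain is N1→N2→N4→N7 = 1+5+8+8 = 22; overall finish 22 days.
Longest path through N2: 22 days (earliest finish 6, latest finish 6).
So N2 can slip 6 − 6 = 0 days.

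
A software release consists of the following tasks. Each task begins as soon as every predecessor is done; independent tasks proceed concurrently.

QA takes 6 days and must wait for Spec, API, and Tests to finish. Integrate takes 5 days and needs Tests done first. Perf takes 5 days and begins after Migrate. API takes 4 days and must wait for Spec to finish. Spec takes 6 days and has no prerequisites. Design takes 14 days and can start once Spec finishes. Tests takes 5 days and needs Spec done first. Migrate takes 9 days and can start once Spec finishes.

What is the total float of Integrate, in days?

4

Spec→Design = 6+14 = 20 sets the makespan at 20 days.
Integrate finishes as early as 16 and must finish by 20.
So Integrate can slip 20 − 16 = 4 days.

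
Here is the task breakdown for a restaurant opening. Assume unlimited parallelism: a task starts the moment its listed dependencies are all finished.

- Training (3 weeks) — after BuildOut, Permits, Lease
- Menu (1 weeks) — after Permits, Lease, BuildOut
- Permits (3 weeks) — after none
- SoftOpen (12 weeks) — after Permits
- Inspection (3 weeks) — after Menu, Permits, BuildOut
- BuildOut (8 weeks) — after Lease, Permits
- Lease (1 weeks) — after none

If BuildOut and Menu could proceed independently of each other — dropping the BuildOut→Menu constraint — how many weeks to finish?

15

Before: longest chain Permits→BuildOut→Menu→Inspection = 3+8+1+3 = 15, finish 15.
Without BuildOut→Menu, Menu's earliest start moves from 11 to 3.
After: Permits→SoftOpen = 3+12 = 15 → 15 weeks.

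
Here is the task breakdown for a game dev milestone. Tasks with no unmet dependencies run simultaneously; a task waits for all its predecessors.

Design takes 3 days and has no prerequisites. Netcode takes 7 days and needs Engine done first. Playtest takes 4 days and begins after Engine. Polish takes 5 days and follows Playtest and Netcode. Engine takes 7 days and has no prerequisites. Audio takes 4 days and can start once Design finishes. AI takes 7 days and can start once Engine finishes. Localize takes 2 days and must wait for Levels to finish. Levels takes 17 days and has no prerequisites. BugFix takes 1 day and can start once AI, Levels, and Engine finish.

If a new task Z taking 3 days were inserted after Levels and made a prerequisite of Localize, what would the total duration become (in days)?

Originally the game dev milestone takes 19 days.
With Z inserted, Localize now waits for max(Levels, Z).
New critical path: Levels→Z→Localize = 17+3+2 = 22 ⇒ 22 days.

22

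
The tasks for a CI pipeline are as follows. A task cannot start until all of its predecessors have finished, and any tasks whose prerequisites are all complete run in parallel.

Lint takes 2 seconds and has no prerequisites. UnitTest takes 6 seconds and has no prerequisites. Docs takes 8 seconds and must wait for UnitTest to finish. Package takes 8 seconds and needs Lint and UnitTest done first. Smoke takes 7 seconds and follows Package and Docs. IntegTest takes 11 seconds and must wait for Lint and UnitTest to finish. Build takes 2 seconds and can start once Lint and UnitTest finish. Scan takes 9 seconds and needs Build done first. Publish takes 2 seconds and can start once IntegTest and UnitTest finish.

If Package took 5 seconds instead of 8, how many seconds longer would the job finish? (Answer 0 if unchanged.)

0

Critical path before the change: UnitTest→Package→Smoke = 6+8+7 = 21 giving 21 seconds.
Since Package is critical, the -3 change carries straight to that chain (now 18 seconds).
New critical path: UnitTest→Docs→Smoke = 6+8+7 = 21 ⇒ 21 seconds.
Change in finish: 21 − 21 = +0 seconds.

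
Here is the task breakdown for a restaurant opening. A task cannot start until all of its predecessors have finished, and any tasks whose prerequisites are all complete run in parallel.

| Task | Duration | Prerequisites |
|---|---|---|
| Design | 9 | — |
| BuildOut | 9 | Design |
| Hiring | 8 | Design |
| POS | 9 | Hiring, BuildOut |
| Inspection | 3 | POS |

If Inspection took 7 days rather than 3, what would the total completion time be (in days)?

34

The binding path is Design→BuildOut→POS→Inspection = 9+9+9+3 = 30; finish at 30 days.
Inspection lies on that path, so at 7 days the path becomes 34 days.
That remains the longest chain; total 34 days.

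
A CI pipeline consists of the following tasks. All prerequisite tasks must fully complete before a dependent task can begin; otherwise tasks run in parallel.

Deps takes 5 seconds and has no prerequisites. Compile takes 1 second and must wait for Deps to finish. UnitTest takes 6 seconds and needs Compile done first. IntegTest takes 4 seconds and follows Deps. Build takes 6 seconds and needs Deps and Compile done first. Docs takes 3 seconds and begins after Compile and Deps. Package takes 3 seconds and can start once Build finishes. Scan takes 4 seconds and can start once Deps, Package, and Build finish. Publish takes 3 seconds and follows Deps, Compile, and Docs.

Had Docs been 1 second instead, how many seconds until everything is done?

Critical path before the change: Deps→Compile→Build→Package→Scan = 5+1+6+3+4 = 19 giving 19 seconds.
Docs is off the critical path — its longest chain is 12 seconds, giving 7 of slack.
No other chain overtakes it, so the finish is 19 seconds.

19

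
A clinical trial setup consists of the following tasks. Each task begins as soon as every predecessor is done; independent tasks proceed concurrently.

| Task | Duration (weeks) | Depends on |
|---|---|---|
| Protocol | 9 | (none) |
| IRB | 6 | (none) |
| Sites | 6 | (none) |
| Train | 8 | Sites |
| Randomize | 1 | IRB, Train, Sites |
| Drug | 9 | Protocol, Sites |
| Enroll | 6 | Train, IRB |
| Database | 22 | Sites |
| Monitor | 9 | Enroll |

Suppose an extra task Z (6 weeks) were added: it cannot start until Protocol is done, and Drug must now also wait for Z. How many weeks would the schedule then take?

29

Originally the schedule takes 29 weeks.
With Z inserted, Drug now waits for max(Protocol, Sites, Z).
New critical path: Sites→Train→Enroll→Monitor = 6+8+6+9 = 29 ⇒ 29 weeks.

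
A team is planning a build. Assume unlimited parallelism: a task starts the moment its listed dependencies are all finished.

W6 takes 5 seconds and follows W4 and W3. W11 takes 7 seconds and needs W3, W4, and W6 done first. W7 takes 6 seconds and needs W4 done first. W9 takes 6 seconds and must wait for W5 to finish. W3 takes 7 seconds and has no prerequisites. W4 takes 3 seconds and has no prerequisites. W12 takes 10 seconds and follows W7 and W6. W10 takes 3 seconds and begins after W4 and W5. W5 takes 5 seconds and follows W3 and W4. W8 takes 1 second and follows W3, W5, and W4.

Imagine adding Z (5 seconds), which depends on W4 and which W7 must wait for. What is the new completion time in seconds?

24

Originally the build takes 22 seconds.
With Z inserted, W7 now waits for max(W4, Z).
New critical path: W4→Z→W7→W12 = 3+5+6+10 = 24 ⇒ 24 seconds.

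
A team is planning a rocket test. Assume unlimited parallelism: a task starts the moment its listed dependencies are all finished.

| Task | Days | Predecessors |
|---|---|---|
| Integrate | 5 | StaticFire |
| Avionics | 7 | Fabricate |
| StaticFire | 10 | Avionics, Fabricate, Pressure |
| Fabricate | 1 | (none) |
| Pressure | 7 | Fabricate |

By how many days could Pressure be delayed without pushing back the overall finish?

0

Critical path: Fabricate→Avionics→StaticFire→Integrate = 1+7+10+5 = 23, so the finish is 23 days.
Pressure finishes as early as 8 and must finish by 8.
So Pressure can slip 8 − 8 = 0 days.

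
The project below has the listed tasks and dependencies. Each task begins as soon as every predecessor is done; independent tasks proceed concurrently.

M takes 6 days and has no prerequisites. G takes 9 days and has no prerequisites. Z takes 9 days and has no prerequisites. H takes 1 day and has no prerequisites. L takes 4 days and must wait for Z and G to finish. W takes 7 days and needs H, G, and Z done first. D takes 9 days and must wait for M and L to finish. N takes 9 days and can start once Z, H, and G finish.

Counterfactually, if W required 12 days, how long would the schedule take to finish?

Actual critical path: G→L→D = 9+4+9 = 22 ⇒ 22 days.
W has 6 days of float (longest path through it is 16).
No other chain overtakes it, so the finish is 22 days.

22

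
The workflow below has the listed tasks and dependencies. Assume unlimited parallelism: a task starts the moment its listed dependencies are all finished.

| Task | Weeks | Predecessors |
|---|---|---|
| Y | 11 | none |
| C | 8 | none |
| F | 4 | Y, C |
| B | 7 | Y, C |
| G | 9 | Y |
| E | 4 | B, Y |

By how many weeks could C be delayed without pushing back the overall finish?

The longest chain is Y→B→E = 11+7+4 = 22; overall finish 22 weeks.
The longest chain containing C totals 19 weeks.
Float = 22 − 19 = 3.

3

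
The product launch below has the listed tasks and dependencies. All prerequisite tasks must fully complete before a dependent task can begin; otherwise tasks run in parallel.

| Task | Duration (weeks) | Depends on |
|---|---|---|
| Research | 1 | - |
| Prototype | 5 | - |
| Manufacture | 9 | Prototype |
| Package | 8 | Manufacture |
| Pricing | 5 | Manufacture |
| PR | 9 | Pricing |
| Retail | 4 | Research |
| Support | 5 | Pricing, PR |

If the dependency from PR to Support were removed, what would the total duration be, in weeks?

28

Original critical path: Prototype→Manufacture→Pricing→PR→Support = 5+9+5+9+5 = 33 ⇒ 33 weeks.
Without PR→Support, Support's earliest start moves from 28 to 19.
The longest chain is now Prototype→Manufacture→Pricing→PR = 5+9+5+9 = 28, so the plan takes 28 weeks.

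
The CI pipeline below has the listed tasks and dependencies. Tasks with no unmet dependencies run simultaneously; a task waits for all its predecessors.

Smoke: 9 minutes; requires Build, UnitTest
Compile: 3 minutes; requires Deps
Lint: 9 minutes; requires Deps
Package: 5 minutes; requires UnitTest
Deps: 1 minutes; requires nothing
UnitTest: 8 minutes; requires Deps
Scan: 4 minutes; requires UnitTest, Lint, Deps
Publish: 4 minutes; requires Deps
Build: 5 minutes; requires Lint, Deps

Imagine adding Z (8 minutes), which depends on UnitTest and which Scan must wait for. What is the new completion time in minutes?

Originally the job takes 24 minutes.
With Z inserted, Scan now waits for max(UnitTest, Lint, Deps, Z).
New critical path: Deps→Lint→Build→Smoke = 1+9+5+9 = 24 ⇒ 24 minutes.

24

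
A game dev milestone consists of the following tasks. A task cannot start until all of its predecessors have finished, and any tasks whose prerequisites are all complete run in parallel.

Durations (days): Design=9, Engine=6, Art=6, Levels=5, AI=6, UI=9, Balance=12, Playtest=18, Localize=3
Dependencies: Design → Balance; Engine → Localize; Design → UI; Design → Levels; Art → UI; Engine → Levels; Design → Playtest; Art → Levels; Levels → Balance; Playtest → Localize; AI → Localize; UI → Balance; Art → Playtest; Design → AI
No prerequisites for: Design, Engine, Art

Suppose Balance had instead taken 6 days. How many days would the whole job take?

As given, the longest chain is Design→UI→Balance = 9+9+12 = 30, so the finish is 30 days.
Balance lies on that path, so at 6 days the path becomes 24 days.
The binding chain switches to Design→Playtest→Localize = 9+18+3 = 30; finish 30 days.

30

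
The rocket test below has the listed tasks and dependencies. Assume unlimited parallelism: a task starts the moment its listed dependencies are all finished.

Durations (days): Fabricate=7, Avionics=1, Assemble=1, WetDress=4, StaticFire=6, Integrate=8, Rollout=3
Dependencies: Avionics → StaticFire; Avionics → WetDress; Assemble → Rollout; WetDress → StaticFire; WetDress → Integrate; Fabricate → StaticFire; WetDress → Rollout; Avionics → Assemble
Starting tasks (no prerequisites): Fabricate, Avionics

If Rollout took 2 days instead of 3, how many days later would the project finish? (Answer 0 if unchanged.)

0

The binding path is Fabricate→StaticFire = 7+6 = 13; finish at 13 days.
Rollout is off the critical path — its longest chain is 8 days, giving 5 of slack.
No other chain overtakes it, so the finish is 13 days.
Change in finish: 13 − 13 = +0 days.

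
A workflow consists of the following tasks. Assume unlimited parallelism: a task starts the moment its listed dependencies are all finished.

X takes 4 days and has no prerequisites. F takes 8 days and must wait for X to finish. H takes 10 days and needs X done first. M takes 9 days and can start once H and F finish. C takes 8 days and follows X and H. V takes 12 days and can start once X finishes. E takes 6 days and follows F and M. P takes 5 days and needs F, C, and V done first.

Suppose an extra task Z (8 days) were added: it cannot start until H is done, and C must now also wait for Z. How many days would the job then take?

35

Originally the job takes 29 days.
With Z inserted, C now waits for max(X, H, Z).
New critical path: X→H→Z→C→P = 4+10+8+8+5 = 35 ⇒ 35 days.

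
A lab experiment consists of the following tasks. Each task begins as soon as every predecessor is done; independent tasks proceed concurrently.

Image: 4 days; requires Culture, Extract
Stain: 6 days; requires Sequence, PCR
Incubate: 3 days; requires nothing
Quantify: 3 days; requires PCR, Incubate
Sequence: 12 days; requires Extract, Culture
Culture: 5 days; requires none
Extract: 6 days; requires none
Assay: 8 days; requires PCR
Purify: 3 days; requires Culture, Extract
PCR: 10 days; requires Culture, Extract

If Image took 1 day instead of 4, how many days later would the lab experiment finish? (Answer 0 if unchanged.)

0

Baseline: Extract→PCR→Assay = 6+10+8 = 24 → 24 days.
Image has 14 days of float (longest path through it is 10).
No other chain overtakes it, so the finish is 24 days.
Change in finish: 24 − 24 = +0 days.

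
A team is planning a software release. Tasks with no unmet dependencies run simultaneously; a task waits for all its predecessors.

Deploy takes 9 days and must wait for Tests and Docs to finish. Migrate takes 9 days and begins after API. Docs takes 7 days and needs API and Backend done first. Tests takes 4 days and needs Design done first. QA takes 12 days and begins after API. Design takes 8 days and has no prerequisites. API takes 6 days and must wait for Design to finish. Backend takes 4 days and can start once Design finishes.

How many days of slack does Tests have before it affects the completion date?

9

Design→API→Docs→Deploy = 8+6+7+9 = 30 sets the makespan at 30 days.
Tests finishes as early as 12 and must finish by 21.
So Tests can slip 21 − 12 = 9 days.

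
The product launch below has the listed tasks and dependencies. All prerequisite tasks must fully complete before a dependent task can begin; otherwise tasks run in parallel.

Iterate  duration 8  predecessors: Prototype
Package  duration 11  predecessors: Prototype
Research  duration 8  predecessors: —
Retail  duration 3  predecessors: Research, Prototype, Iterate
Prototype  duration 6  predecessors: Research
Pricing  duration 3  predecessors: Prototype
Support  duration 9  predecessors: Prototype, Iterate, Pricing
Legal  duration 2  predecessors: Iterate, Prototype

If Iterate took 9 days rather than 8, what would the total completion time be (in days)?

As given, the longest chain is Research→Prototype→Iterate→Support = 8+6+8+9 = 31, so the finish is 31 days.
Since Iterate is critical, the +1 change carries straight to that chain (now 32 days).
The critical path is still Research→Prototype→Iterate→Support; finish is now 32 days.

32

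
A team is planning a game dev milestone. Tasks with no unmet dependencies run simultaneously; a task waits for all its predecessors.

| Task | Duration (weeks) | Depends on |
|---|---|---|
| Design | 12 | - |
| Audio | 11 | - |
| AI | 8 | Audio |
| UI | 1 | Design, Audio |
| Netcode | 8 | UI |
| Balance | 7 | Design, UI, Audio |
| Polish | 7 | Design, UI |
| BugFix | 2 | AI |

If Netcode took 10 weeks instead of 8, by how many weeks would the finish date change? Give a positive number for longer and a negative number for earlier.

2

Critical path before the change: Design→UI→Netcode = 12+1+8 = 21 giving 21 weeks.
Since Netcode is critical, the +2 change carries straight to that chain (now 23 weeks).
That remains the longest chain; total 23 weeks.
Change in finish: 23 − 21 = +2 weeks.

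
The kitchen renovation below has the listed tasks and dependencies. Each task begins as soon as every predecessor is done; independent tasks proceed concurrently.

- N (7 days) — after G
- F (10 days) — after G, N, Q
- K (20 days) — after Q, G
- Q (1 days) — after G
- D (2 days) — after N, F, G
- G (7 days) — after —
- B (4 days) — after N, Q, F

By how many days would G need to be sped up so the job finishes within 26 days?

Current finish: 28 days; target: 26.
G is on every critical path, so each day cut from G cuts the finish by one (this holds down to a finish of 22).
Need 28 − 26 = 2 days off G → G becomes 5 days, finish becomes 26.

2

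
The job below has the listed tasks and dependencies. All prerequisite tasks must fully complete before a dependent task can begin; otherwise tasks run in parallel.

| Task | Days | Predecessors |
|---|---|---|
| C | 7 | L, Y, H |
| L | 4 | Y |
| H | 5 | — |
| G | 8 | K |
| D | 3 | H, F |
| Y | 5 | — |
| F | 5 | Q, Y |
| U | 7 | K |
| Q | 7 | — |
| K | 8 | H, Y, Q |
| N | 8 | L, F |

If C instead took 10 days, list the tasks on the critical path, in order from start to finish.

Critical path before the change: Q→K→G = 7+8+8 = 23 giving 23 days.
The longest path through C is only 16 days, so C has float 7.
That remains the longest chain; total 23 days.

Q, K, G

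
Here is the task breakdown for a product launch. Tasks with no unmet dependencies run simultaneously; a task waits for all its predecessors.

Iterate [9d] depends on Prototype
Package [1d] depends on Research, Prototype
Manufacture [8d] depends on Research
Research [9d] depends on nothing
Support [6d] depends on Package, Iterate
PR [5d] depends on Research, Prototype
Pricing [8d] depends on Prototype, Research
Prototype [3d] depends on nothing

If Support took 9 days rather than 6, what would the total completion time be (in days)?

Actual critical path: Prototype→Iterate→Support = 3+9+6 = 18 ⇒ 18 days.
Support lies on that path, so at 9 days the path becomes 21 days.
That remains the longest chain; total 21 days.

21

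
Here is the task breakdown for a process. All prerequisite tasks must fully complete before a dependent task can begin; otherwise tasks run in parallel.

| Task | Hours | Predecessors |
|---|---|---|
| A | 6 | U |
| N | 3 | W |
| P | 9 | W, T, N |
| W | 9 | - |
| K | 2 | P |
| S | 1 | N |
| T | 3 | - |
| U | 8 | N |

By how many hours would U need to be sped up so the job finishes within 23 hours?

Current finish: 26 hours; target: 23.
U is on every critical path, so each hour cut from U cuts the finish by one (this holds down to a finish of 23).
Need 26 − 23 = 3 hours off U → U becomes 5 hours, finish becomes 23.

3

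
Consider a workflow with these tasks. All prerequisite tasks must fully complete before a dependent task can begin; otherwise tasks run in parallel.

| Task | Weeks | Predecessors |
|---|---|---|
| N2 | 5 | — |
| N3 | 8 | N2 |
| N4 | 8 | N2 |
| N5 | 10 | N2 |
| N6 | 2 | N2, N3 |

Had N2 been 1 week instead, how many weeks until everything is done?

11

Actual critical path: N2→N3→N6 = 5+8+2 = 15 ⇒ 15 weeks.
N2 lies on that path, so at 1 week the path becomes 11 weeks.
That remains the longest chain; total 11 weeks.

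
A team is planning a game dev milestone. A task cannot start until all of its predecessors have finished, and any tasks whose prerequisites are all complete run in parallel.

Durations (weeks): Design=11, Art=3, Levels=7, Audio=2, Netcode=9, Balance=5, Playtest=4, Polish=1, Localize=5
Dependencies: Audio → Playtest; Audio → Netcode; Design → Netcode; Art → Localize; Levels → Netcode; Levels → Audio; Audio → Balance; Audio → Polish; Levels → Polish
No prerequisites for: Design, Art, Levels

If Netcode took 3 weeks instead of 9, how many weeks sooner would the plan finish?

6

The binding path is Design→Netcode = 11+9 = 20; finish at 20 weeks.
Netcode is on the critical path; changing it to 3 makes that path 14 weeks.
No other chain overtakes it, so the finish is 14 weeks.
Change in finish: 14 − 20 = -6 weeks.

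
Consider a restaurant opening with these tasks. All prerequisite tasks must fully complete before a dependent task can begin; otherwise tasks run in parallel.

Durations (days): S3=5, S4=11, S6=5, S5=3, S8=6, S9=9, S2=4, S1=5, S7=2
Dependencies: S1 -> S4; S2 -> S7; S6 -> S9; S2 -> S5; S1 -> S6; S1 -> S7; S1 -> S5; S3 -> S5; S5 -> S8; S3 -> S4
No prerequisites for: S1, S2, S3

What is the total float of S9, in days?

The longest chain is S1→S6→S9 = 5+5+9 = 19; overall finish 19 days.
The longest chain containing S9 totals 19 days.
Slack of S9 = 10 − 10 = 0 days.

0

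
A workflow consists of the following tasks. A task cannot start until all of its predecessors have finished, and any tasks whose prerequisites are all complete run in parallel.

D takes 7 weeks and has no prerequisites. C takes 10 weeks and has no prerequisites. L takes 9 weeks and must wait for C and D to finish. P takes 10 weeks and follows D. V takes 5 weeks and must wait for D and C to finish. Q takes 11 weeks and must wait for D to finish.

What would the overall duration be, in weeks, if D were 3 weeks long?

The binding path is C→L = 10+9 = 19; finish at 19 weeks.
D has 1 week of float (longest path through it is 18).
No other chain overtakes it, so the finish is 19 weeks.

19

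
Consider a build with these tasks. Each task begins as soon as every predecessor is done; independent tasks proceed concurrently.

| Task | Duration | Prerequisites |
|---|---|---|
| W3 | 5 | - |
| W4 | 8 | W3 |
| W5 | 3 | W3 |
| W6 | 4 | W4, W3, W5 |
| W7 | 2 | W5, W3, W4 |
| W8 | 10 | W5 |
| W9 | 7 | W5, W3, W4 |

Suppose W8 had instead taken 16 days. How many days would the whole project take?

24

Baseline: W3→W4→W9 = 5+8+7 = 20 → 20 days.
W8 is off the critical path — its longest chain is 18 days, giving 2 of slack.
The binding chain switches to W3→W5→W8 = 5+3+16 = 24; finish 24 days.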